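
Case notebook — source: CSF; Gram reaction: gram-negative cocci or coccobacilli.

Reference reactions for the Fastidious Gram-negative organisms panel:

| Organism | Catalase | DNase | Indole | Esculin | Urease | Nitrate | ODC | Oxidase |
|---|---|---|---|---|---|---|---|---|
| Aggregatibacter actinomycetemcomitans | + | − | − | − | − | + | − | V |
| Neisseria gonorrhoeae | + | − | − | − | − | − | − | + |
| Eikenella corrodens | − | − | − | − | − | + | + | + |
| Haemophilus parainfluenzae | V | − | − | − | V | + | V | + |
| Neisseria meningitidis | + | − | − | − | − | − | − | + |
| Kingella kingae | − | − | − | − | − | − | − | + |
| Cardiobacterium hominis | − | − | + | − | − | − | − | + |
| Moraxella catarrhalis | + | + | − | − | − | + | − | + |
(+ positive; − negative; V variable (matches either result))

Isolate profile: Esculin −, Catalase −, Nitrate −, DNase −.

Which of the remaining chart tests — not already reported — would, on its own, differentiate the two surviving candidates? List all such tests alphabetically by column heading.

Indole

Esculin −: all 8 remaining candidates are consistent.
Catalase −: excludes Aggregatibacter actinomycetemcomitans, Neisseria gonorrhoeae, Neisseria meningitidis, Moraxella catarrhalis — 4 left.
DNase −: all 4 remaining candidates are consistent.
Nitrate −: excludes Eikenella corrodens, Haemophilus parainfluenzae — 2 left.
Two candidates remain: Cardiobacterium hominis and Kingella kingae.
  Indole: Cardiobacterium hominis +, Kingella kingae − — discriminates.
  Urease: − vs − — same for both, does not separate.
  ODC: − vs − — same for both, does not separate.
  Oxidase: + vs + — same for both, does not separate.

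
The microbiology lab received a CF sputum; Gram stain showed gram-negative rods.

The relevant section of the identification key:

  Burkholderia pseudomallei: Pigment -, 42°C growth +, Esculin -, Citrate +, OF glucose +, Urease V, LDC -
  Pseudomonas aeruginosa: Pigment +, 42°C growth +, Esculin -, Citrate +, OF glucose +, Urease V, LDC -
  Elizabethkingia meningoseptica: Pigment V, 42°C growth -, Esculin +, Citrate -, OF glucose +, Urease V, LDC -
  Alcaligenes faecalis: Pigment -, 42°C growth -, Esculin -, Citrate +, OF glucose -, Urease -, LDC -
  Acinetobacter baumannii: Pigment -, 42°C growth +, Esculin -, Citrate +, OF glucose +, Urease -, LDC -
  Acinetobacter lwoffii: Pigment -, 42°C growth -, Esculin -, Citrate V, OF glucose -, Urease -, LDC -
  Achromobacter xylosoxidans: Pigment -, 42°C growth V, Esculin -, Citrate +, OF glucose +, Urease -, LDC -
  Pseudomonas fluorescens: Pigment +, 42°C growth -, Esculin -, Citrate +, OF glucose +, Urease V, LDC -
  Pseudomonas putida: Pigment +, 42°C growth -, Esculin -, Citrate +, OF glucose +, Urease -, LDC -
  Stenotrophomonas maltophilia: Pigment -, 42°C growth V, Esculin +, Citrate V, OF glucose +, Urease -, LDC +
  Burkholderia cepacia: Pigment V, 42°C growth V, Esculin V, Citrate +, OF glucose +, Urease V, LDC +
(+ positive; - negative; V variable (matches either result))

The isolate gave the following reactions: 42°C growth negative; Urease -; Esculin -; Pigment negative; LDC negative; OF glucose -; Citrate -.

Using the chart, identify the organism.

Acinetobacter lwoffii

OF glucose -: excludes 9 organisms — 2 left.
Esculin -: all 2 remaining candidates are consistent.
Citrate -: excludes Alcaligenes faecalis — 1 left.
LDC -: the one remaining candidate is consistent.
Urease -: the one remaining candidate is consistent.
42°C growth -: the one remaining candidate is consistent.
Pigment -: the one remaining candidate is consistent.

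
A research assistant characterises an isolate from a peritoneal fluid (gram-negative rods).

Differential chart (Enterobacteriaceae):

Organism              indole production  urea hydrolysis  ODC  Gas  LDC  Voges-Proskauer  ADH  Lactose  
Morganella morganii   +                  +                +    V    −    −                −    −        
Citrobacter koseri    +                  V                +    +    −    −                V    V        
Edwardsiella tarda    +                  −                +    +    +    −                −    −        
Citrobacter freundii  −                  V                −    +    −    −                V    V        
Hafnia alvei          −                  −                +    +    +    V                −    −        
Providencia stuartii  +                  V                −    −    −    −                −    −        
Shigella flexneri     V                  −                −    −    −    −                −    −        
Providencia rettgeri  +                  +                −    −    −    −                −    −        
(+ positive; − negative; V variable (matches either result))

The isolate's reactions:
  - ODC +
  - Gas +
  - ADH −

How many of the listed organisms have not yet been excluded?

4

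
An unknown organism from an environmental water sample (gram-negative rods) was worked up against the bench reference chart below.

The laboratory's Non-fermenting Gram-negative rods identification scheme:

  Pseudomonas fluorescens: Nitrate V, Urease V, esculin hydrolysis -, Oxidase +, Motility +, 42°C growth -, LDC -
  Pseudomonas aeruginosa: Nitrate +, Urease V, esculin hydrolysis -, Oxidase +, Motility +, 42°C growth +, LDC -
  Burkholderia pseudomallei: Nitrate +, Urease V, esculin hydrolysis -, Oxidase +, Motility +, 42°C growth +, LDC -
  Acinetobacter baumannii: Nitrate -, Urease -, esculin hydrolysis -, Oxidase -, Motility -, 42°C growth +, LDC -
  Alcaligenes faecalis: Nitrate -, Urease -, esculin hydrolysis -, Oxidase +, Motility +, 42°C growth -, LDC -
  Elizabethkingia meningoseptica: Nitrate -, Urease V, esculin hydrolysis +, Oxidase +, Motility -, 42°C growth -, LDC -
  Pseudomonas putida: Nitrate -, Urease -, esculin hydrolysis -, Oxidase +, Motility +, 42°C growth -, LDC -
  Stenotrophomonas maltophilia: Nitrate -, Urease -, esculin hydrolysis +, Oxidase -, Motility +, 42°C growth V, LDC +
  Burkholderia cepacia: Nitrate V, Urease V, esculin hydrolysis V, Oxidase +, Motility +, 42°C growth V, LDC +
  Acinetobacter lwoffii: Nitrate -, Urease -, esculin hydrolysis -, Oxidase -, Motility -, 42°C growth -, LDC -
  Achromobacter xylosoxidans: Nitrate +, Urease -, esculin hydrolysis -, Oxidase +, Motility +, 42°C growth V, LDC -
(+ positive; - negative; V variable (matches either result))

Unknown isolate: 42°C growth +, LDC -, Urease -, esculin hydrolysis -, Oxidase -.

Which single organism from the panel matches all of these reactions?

Acinetobacter baumannii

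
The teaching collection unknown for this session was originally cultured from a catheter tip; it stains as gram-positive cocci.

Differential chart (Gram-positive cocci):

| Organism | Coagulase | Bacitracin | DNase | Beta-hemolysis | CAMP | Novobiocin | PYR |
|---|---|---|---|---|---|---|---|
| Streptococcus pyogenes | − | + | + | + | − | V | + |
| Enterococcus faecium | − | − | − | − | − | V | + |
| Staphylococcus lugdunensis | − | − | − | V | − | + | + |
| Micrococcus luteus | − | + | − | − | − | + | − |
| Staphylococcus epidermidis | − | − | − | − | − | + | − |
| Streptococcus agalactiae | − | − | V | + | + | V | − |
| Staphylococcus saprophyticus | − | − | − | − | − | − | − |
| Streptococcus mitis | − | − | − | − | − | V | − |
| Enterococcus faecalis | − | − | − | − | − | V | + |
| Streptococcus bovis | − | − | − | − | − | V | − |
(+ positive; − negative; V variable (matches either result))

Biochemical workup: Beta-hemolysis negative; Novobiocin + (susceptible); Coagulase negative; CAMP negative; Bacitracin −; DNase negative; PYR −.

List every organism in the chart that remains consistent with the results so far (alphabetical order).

Coagulase −: all 10 remaining candidates are consistent.
Bacitracin −: excludes Streptococcus pyogenes, Micrococcus luteus — 8 left.
Beta-hemolysis −: excludes Streptococcus agalactiae — 7 left.
DNase −: all 7 remaining candidates are consistent.
Novobiocin +: excludes Staphylococcus saprophyticus — 6 left.
CAMP −: all 6 remaining candidates are consistent.
PYR −: excludes Enterococcus faecium, Staphylococcus lugdunensis, Enterococcus faecalis — 3 left.

Staphylococcus epidermidis, Streptococcus bovis, Streptococcus mitis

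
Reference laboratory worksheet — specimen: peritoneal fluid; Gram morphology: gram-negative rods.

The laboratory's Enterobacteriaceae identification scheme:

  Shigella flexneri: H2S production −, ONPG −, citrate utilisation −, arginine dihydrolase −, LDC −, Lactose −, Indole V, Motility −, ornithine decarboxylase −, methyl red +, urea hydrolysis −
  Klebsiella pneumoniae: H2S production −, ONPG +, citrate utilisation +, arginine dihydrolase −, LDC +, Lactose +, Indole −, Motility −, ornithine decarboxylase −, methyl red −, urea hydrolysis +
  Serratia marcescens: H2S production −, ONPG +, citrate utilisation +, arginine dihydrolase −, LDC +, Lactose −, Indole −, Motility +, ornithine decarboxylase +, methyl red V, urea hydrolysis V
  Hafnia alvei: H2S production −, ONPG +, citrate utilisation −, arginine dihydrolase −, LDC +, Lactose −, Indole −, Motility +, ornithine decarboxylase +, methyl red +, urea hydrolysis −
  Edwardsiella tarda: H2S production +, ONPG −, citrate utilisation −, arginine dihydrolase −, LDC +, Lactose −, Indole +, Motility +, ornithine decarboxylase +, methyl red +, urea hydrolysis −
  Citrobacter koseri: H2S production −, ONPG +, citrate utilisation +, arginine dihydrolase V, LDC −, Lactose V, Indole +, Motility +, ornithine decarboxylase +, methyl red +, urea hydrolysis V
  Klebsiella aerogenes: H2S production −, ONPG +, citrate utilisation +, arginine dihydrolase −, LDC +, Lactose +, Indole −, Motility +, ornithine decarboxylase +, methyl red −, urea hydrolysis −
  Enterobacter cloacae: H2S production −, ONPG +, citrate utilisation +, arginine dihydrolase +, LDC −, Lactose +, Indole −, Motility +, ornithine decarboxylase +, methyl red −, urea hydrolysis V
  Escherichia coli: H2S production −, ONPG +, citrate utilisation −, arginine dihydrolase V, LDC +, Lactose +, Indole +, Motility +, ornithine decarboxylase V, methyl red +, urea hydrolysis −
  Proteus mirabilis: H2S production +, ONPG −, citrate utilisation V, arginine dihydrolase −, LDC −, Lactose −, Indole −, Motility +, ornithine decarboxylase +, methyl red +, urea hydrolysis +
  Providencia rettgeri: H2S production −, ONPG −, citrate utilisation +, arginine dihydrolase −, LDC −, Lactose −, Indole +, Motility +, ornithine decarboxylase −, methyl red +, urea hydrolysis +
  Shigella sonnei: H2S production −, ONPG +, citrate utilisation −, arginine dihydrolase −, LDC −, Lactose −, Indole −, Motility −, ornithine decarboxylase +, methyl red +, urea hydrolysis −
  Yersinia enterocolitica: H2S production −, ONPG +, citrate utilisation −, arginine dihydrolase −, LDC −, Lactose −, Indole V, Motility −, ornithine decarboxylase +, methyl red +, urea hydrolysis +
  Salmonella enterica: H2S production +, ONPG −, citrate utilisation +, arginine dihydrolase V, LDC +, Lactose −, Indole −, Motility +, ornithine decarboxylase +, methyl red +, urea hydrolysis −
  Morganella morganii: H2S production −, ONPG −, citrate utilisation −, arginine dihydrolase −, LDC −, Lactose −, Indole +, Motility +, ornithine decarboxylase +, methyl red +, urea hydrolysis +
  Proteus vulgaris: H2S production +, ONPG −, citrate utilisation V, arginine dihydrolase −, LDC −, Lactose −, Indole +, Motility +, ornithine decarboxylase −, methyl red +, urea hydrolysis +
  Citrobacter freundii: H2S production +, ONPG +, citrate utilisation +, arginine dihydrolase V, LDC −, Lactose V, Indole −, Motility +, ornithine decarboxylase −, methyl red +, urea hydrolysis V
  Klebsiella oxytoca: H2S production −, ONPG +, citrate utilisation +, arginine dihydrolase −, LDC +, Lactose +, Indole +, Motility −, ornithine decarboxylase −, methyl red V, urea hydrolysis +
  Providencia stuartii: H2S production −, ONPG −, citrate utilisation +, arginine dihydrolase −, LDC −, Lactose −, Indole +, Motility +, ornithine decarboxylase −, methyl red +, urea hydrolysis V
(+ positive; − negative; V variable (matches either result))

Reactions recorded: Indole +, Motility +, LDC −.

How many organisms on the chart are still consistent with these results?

Motility +: excludes 5 organisms — 14 left.
LDC −: excludes 6 organisms — 8 left.
Indole +: excludes Enterobacter cloacae, Proteus mirabilis, Citrobacter freundii — 5 left.
Still consistent: Citrobacter koseri, Morganella morganii, Proteus vulgaris, Providencia rettgeri, Providencia stuartii.

5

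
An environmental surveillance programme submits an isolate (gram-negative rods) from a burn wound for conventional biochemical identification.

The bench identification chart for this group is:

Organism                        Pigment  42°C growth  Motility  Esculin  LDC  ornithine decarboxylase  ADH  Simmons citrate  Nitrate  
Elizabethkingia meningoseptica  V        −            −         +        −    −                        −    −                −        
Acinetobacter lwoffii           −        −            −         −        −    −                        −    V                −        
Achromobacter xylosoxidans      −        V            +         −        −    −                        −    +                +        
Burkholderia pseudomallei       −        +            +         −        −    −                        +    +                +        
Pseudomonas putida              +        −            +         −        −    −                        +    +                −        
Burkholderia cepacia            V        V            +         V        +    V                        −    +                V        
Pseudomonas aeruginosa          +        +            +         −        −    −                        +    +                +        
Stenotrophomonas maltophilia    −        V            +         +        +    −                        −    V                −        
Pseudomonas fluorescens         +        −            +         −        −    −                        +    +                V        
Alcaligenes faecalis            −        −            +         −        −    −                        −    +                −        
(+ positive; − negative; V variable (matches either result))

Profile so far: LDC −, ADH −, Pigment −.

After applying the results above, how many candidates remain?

4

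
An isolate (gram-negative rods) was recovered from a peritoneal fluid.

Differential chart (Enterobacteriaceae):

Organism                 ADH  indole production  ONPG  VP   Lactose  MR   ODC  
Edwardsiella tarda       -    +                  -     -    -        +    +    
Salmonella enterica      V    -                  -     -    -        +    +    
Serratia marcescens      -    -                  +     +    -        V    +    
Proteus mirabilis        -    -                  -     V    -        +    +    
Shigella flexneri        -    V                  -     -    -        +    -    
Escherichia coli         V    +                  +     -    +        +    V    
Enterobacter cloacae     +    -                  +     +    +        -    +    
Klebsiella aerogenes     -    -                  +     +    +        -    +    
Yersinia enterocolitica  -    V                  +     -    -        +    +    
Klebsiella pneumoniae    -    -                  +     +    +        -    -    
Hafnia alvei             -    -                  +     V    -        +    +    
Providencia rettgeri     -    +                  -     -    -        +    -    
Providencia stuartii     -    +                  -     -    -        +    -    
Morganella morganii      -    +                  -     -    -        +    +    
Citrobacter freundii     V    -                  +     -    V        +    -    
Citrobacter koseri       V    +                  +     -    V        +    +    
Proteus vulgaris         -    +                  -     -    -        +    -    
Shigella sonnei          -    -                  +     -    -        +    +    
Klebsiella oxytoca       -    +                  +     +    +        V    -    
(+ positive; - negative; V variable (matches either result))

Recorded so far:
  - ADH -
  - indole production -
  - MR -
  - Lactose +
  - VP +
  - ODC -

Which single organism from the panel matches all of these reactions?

MR -: excludes 14 organisms — 5 left.
indole production -: excludes Klebsiella oxytoca — 4 left.
VP +: all 4 remaining candidates are consistent.
Lactose +: excludes Serratia marcescens — 3 left.
ADH -: excludes Enterobacter cloacae — 2 left.
ODC -: excludes Klebsiella aerogenes — 1 left.

Klebsiella pneumoniae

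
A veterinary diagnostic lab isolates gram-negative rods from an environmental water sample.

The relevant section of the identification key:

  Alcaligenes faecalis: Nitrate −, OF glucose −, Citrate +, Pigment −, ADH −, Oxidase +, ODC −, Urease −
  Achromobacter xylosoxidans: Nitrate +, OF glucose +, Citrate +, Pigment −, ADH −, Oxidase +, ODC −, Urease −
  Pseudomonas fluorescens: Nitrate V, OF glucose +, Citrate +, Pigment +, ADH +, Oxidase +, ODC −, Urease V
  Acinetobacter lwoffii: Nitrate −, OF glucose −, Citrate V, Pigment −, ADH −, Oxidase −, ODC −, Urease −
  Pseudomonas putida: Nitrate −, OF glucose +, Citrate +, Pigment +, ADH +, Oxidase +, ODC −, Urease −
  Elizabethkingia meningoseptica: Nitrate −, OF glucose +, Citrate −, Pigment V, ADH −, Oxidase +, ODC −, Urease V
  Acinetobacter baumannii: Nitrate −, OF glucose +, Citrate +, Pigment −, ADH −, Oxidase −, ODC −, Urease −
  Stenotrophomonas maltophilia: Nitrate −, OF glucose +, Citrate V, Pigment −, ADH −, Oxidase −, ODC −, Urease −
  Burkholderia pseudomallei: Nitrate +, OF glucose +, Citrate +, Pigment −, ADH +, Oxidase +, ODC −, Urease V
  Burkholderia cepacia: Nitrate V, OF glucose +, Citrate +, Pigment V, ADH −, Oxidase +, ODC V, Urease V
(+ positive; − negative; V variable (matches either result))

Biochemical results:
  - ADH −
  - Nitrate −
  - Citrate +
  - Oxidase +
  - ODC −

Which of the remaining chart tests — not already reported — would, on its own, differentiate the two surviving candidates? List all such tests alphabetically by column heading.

ODC −: all 10 remaining candidates are consistent.
Oxidase +: excludes Acinetobacter lwoffii, Acinetobacter baumannii, Stenotrophomonas maltophilia — 7 left.
Citrate +: excludes Elizabethkingia meningoseptica — 6 left.
Nitrate −: excludes Achromobacter xylosoxidans, Burkholderia pseudomallei — 4 left.
ADH −: excludes Pseudomonas fluorescens, Pseudomonas putida — 2 left.
Two candidates remain: Alcaligenes faecalis and Burkholderia cepacia.
  OF glucose: Alcaligenes faecalis −, Burkholderia cepacia + — discriminates.
  Pigment: − vs V — variable for at least one, does not separate.
  Urease: − vs V — variable for at least one, does not separate.

OF glucose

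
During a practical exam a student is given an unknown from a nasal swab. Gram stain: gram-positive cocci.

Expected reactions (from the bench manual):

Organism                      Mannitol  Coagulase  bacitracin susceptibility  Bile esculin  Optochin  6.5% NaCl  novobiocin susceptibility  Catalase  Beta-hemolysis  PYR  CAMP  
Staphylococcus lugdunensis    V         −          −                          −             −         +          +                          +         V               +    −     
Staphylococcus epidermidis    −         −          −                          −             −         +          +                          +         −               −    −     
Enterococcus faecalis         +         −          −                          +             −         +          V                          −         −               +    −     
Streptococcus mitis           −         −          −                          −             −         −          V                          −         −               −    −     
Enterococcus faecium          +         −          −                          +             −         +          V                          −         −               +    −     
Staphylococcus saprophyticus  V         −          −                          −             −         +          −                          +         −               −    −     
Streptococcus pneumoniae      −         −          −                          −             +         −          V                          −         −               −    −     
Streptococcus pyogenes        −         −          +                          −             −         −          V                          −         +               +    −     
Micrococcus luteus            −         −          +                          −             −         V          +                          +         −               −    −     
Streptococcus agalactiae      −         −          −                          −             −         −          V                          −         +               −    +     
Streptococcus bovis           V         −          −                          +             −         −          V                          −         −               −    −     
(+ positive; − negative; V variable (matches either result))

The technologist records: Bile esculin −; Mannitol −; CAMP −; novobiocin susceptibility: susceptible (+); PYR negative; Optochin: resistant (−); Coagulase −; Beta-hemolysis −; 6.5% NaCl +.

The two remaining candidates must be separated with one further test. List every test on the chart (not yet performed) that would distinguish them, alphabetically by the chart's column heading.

bacitracin susceptibility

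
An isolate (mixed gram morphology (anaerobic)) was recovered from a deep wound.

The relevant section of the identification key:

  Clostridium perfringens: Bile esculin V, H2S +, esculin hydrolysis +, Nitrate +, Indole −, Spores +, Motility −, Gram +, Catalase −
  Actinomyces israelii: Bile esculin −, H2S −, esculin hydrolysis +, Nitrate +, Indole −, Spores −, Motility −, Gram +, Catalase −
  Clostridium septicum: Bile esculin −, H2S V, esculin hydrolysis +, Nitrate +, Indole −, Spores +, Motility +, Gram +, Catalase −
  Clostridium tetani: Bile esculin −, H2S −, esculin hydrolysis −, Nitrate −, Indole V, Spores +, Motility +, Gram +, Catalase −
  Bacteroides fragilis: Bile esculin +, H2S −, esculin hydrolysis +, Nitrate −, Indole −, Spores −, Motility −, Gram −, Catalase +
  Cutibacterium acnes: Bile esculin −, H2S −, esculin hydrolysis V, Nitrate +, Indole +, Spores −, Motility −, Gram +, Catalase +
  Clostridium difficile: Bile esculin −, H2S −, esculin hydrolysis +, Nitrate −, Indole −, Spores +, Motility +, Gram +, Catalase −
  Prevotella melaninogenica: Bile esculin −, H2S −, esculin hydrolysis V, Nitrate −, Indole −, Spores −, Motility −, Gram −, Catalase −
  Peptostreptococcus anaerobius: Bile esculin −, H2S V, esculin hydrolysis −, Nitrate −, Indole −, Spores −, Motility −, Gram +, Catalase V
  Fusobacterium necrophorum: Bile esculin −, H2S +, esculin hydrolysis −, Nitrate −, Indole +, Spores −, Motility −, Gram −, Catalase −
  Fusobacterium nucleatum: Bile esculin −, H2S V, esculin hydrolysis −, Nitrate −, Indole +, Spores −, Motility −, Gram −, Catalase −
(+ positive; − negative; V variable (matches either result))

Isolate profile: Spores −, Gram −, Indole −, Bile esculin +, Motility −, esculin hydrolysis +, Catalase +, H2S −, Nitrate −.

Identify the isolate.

Gram −: excludes 7 organisms — 4 left.
Bile esculin +: excludes Prevotella melaninogenica, Fusobacterium necrophorum, Fusobacterium nucleatum — 1 left.
H2S −: the one remaining candidate is consistent.
Motility −: the one remaining candidate is consistent.
Spores −: the one remaining candidate is consistent.
Nitrate −: the one remaining candidate is consistent.
esculin hydrolysis +: the one remaining candidate is consistent.
Catalase +: the one remaining candidate is consistent.
Indole −: the one remaining candidate is consistent.

Bacteroides fragilis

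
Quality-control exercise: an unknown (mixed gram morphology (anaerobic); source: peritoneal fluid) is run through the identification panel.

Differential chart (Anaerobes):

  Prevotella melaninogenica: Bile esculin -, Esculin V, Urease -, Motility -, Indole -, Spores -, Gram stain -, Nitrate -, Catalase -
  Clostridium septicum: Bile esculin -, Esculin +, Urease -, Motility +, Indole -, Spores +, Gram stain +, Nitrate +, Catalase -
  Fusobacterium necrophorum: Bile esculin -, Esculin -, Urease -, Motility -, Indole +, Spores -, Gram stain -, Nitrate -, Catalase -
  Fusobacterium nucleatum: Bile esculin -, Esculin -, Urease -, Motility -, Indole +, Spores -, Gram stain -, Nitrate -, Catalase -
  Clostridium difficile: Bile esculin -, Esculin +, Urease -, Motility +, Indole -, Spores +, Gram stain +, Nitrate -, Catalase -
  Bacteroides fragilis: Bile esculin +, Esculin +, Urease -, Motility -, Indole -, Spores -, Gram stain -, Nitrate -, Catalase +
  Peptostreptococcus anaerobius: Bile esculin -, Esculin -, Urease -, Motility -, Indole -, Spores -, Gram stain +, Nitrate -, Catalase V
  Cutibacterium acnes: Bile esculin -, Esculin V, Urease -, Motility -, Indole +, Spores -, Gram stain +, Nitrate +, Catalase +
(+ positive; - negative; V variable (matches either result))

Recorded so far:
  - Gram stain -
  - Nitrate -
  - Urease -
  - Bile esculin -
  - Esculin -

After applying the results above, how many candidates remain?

3

Esculin -: excludes Clostridium septicum, Clostridium difficile, Bacteroides fragilis — 5 left.
Bile esculin -: all 5 remaining candidates are consistent.
Urease -: all 5 remaining candidates are consistent.
Nitrate -: excludes Cutibacterium acnes — 4 left.
Gram stain -: excludes Peptostreptococcus anaerobius — 3 left.
Still consistent: Fusobacterium necrophorum, Fusobacterium nucleatum, Prevotella melaninogenica.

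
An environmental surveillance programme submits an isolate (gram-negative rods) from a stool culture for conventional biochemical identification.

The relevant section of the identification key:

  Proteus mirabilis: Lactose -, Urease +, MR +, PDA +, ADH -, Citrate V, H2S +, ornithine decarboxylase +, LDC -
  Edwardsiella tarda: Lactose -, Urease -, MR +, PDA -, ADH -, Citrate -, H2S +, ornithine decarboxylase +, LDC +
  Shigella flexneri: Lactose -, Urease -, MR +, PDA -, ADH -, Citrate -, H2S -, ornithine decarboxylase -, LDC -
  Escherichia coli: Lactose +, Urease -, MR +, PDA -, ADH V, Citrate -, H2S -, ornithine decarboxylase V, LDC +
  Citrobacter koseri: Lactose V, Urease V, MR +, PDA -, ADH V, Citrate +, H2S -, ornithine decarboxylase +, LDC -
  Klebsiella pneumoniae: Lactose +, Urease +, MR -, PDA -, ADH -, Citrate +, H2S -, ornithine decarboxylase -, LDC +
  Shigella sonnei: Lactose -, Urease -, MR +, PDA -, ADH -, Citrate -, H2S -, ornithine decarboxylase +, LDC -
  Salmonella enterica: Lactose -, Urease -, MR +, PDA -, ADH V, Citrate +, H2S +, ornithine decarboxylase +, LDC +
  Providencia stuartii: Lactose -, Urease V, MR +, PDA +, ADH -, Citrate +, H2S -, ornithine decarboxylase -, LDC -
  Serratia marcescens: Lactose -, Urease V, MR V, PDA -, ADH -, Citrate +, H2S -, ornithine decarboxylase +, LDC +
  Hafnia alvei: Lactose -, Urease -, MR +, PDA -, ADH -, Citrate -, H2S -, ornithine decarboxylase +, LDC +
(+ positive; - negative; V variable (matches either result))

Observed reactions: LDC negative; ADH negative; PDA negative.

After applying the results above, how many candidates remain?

3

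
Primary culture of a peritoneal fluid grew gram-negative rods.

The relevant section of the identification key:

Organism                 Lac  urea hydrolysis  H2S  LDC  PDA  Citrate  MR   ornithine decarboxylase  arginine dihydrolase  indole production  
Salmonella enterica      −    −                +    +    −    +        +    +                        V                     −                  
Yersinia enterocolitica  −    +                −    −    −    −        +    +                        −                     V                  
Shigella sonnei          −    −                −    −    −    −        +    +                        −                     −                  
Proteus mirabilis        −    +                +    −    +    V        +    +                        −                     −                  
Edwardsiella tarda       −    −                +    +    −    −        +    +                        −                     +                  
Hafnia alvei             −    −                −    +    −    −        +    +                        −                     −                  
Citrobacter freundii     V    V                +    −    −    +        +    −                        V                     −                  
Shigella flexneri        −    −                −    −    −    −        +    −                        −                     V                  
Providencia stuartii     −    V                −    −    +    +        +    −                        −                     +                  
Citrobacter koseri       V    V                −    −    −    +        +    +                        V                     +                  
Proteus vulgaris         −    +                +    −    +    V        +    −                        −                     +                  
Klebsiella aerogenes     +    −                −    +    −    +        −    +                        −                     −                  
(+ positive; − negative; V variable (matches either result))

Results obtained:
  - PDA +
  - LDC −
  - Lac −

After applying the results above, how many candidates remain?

LDC −: excludes Salmonella enterica, Edwardsiella tarda, Hafnia alvei, Klebsiella aerogenes — 8 left.
PDA +: excludes 5 organisms — 3 left.
Lac −: all 3 remaining candidates are consistent.
Still consistent: Proteus mirabilis, Proteus vulgaris, Providencia stuartii.

3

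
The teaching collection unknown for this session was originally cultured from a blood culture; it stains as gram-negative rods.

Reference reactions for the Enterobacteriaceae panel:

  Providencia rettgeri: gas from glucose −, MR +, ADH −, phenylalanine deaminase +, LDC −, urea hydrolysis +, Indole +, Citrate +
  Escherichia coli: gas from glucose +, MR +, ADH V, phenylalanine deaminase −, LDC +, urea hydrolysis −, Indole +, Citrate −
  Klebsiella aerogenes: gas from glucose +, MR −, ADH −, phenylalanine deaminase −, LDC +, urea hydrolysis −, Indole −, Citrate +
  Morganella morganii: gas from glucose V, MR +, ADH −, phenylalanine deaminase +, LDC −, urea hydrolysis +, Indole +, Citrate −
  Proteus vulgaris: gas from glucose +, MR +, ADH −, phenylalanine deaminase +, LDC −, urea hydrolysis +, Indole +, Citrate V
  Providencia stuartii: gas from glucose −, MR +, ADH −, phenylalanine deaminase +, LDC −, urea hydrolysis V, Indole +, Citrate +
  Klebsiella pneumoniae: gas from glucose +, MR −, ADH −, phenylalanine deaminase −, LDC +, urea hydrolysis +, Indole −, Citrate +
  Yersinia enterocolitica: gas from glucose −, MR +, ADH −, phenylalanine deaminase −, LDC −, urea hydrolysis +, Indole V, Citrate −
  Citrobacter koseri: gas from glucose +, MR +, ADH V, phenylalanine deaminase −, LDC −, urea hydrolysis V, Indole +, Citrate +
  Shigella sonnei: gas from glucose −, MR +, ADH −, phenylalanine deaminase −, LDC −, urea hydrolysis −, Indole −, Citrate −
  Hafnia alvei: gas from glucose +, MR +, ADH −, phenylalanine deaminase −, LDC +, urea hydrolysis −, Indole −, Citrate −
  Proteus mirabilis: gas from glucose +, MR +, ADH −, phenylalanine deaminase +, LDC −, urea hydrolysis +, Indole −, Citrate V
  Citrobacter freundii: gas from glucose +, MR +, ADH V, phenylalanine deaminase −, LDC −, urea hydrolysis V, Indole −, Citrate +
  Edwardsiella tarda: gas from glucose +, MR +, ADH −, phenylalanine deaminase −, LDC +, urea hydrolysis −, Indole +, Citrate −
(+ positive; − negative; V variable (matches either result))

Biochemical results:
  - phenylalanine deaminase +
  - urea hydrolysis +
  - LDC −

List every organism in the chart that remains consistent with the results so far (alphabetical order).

Morganella morganii, Proteus mirabilis, Proteus vulgaris, Providencia rettgeri, Providencia stuartii

phenylalanine deaminase +: excludes 9 organisms — 5 left.
LDC −: all 5 remaining candidates are consistent.
urea hydrolysis +: all 5 remaining candidates are consistent.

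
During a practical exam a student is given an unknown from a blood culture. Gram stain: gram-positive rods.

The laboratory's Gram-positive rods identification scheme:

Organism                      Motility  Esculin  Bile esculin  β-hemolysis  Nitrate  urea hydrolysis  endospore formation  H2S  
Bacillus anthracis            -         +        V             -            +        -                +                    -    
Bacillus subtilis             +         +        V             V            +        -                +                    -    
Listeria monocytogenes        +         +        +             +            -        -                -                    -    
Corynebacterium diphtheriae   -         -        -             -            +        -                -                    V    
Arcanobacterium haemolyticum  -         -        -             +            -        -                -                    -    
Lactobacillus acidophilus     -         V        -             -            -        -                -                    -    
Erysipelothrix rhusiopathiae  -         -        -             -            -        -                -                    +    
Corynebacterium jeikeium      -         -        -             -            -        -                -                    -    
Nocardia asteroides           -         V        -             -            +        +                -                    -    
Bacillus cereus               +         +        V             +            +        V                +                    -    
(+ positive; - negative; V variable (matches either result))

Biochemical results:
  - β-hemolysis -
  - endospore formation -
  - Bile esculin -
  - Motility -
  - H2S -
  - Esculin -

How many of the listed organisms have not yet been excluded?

4

β-hemolysis -: excludes Listeria monocytogenes, Arcanobacterium haemolyticum, Bacillus cereus — 7 left.
Motility -: excludes Bacillus subtilis — 6 left.
Esculin -: excludes Bacillus anthracis — 5 left.
endospore formation -: all 5 remaining candidates are consistent.
Bile esculin -: all 5 remaining candidates are consistent.
H2S -: excludes Erysipelothrix rhusiopathiae — 4 left.
Still consistent: Corynebacterium diphtheriae, Corynebacterium jeikeium, Lactobacillus acidophilus, Nocardia asteroides.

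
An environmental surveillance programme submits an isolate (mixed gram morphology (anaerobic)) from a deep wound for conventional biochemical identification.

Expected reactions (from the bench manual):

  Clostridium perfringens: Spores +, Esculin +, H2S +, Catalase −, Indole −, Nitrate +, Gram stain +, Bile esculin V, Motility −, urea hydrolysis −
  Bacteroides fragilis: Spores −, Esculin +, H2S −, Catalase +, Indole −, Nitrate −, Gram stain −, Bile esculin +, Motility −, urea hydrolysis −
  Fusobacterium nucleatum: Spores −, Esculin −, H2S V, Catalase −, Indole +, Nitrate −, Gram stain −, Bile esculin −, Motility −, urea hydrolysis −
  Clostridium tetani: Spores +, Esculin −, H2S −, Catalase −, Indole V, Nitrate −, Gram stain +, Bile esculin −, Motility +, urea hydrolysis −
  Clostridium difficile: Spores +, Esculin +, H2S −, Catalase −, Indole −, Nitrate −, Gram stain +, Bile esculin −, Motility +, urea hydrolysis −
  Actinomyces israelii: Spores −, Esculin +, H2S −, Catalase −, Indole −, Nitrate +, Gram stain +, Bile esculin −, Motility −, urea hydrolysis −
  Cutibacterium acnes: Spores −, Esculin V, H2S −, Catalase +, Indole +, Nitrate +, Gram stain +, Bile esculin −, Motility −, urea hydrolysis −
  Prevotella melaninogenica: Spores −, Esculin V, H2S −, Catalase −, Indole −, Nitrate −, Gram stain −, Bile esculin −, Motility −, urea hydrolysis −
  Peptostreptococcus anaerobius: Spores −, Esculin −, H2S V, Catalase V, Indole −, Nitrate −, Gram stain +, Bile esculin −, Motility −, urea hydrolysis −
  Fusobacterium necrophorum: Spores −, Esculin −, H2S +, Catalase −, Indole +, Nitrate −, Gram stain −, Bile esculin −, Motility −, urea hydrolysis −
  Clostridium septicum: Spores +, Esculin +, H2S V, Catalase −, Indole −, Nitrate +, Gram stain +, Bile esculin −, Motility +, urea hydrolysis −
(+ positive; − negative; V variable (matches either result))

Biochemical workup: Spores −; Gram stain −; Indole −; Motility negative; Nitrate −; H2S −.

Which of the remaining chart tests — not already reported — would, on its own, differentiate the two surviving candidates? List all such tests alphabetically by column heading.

Bile esculin, Catalase

H2S −: excludes Clostridium perfringens, Fusobacterium necrophorum — 9 left.
Gram stain −: excludes 6 organisms — 3 left.
Nitrate −: all 3 remaining candidates are consistent.
Motility −: all 3 remaining candidates are consistent.
Spores −: all 3 remaining candidates are consistent.
Indole −: excludes Fusobacterium nucleatum — 2 left.
Two candidates remain: Bacteroides fragilis and Prevotella melaninogenica.
  Esculin: + vs V — variable for at least one, does not separate.
  Catalase: Bacteroides fragilis +, Prevotella melaninogenica − — discriminates.
  Bile esculin: Bacteroides fragilis +, Prevotella melaninogenica − — discriminates.
  urea hydrolysis: − vs − — same for both, does not separate.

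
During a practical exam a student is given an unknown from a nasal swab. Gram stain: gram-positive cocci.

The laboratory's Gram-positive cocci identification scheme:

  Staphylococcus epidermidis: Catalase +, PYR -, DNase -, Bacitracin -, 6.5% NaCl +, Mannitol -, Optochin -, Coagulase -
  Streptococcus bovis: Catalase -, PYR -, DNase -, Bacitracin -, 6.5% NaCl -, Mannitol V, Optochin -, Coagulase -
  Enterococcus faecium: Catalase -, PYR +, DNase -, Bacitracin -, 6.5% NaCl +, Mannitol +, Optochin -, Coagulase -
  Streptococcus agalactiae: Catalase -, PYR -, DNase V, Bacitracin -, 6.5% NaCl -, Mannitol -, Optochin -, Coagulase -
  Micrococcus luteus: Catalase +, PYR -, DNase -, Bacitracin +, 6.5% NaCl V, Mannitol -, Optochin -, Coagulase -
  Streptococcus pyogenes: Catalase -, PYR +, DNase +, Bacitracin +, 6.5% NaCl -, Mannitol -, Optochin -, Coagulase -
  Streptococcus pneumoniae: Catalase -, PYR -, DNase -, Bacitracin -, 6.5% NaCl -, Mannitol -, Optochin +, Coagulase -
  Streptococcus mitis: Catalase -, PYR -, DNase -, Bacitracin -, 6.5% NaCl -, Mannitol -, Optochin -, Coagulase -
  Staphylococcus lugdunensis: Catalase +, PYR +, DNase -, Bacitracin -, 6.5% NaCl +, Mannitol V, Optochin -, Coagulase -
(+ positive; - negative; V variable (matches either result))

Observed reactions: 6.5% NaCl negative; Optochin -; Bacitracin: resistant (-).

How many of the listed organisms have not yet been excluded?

3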